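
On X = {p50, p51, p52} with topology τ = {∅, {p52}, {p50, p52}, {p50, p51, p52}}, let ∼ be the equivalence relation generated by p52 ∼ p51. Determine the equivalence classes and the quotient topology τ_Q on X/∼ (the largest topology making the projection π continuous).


X/∼ = {[p50], [p51=p52]}; |τ_Q| = 2.

Equivalence classes: [p50], [p51=p52].
Quotient map π: X → X/∼ sends p50 ↦ [p50], p51 ↦ [p51=p52], p52 ↦ [p51=p52].
For each subset V ⊆ X/∼, compute π^{-1}(V) ⊆ X and check whether π^{-1}(V) ∈ τ. V is open in τ_Q iff π^{-1}(V) ∈ τ.
  V = {}: π^{-1}(V) = ∅ ∈ τ ✓.
  V = {[p50]}: π^{-1}(V) = {p50} ∉ τ ✗.
  V = {[p51=p52]}: π^{-1}(V) = {p51, p52} ∉ τ ✗.
  V = {[p50], [p51=p52]}: π^{-1}(V) = {p50, p51, p52} ∈ τ ✓.
Open sets in the quotient: τ_Q = {{}, {[p50], [p51=p52]}} (2 elements).


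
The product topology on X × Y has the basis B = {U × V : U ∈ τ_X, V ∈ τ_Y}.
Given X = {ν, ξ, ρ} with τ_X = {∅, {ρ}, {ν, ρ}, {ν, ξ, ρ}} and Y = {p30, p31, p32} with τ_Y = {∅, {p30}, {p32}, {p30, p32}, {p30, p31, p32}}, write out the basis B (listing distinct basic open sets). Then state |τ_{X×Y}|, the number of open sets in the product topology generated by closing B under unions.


Basis B = {∅ × ∅, {ρ} × {p30}, {ρ} × {p32}, {ν, ρ} × {p30}, {ν, ρ} × {p32}, {ρ} × {p30, p32}, {ν, ξ, ρ} × {p30}, {ν, ξ, ρ} × {p32}, {ρ} × {p30, p31, p32}, {ν, ρ} × {p30, p32}, {ν, ρ} × {p30, p31, p32}, {ν, ξ, ρ} × {p30, p32}, {ν, ξ, ρ} × {p30, p31, p32}}; |τ_{X×Y}| = 30.

Enumerate products U × V with U ∈ τ_X, V ∈ τ_Y (deduplicated):
  ∅ × ∅ = {} (∅)
  {ρ} × {p30} = {(ρ,p30)}
  {ρ} × {p32} = {(ρ,p32)}
  {ν, ρ} × {p30} = {(ν,p30), (ρ,p30)}
  {ν, ρ} × {p32} = {(ν,p32), (ρ,p32)}
  {ρ} × {p30, p32} = {(ρ,p30), (ρ,p32)}
  {ν, ξ, ρ} × {p30} = {(ν,p30), (ξ,p30), (ρ,p30)}
  {ν, ξ, ρ} × {p32} = {(ν,p32), (ξ,p32), (ρ,p32)}
  {ρ} × {p30, p31, p32} = {(ρ,p30), (ρ,p31), (ρ,p32)}
  {ν, ρ} × {p30, p32} = {(ν,p30), (ν,p32), (ρ,p30), (ρ,p32)}
  {ν, ρ} × {p30, p31, p32} = {(ν,p30), (ν,p31), (ν,p32), (ρ,p30), (ρ,p31), (ρ,p32)}
  {ν, ξ, ρ} × {p30, p32} = {(ν,p30), (ν,p32), (ξ,p30), (ξ,p32), (ρ,p30), (ρ,p32)}
  {ν, ξ, ρ} × {p30, p31, p32} = {(ν,p30), (ν,p31), (ν,p32), (ξ,p30), (ξ,p31), (ξ,p32), (ρ,p30), (ρ,p31), (ρ,p32)}
These 13 distinct sets form the basis B.
Close under arbitrary unions to get τ_{X×Y}; counting gives |τ_{X×Y}| = 30.


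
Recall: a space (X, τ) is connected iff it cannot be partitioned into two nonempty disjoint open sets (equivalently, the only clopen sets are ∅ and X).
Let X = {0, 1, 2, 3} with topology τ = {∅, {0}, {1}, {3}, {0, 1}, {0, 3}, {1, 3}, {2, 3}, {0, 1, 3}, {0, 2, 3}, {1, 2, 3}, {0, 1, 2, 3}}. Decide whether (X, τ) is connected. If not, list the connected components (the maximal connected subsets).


(X, τ) is disconnected; components = [{0}, {1}, {2, 3}].

Find clopen sets (U ∈ τ with X ∖ U ∈ τ):
  U = ∅, X ∖ U = {0, 1, 2, 3} — both open, so U is clopen.
  U = {0}, X ∖ U = {1, 2, 3} — both open, so U is clopen.
  U = {1}, X ∖ U = {0, 2, 3} — both open, so U is clopen.
  U = {0, 1}, X ∖ U = {2, 3} — both open, so U is clopen.
  U = {2, 3}, X ∖ U = {0, 1} — both open, so U is clopen.
  U = {0, 2, 3}, X ∖ U = {1} — both open, so U is clopen.
  U = {1, 2, 3}, X ∖ U = {0} — both open, so U is clopen.
  U = {0, 1, 2, 3}, X ∖ U = ∅ — both open, so U is clopen.
Nontrivial clopen(s) exist: e.g. {2, 3}. So (X, τ) is disconnected.
Compute connected components by grouping points that agree on all clopens:
  component: {0}
  component: {1}
  component: {2, 3}


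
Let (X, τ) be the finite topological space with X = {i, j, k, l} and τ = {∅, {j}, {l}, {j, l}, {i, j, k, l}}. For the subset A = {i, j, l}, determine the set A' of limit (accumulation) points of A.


A' = {i, k}

For each x ∈ X, list the open sets U ∈ τ with x ∈ U, then check whether U ∩ (A ∖ {x}) ≠ ∅ for every such U.
  x = i: opens ∋ x are {i, j, k, l}; each meets A ∖ {i}, so x IS a limit point.
  x = j: open {j} ∋ x has {j} ∩ (A ∖ {j}) = ∅, so x is NOT a limit point.
  x = k: opens ∋ x are {i, j, k, l}; each meets A ∖ {k}, so x IS a limit point.
  x = l: open {l} ∋ x has {l} ∩ (A ∖ {l}) = ∅, so x is NOT a limit point.
Collecting: A' = {i, k}.


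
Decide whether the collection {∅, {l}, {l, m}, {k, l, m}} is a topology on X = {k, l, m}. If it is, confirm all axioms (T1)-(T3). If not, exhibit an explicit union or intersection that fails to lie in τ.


τ IS a topology on X.

Axiom (T1): ∅ ∈ τ? Yes; X ∈ τ? Yes.
Axiom (T2/T3): check pairwise unions and intersections of members of τ.
All pairwise intersections and unions checked — each lies in τ. Therefore τ satisfies (T1), (T2), (T3): it IS a topology on X.


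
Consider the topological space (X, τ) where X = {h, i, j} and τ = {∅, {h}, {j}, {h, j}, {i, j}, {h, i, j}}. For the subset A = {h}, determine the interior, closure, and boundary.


int(A) = {h}, cl(A) = {h}, ∂A = ∅.

Closed sets in (X, τ) are complements of opens:
  closed(X, τ) = {∅, {h}, {i}, {h, i}, {i, j}, {h, i, j}}.
int(A) = ⋃ {U ∈ τ : U ⊆ A}. Opens contained in A: ∅, {h}.
Taking the union of these: int(A) = {h}.
cl(A) = ⋂ {C closed : A ⊆ C}. Closed sets containing A: {h}, {h, i}, {h, i, j}.
Intersecting these: cl(A) = {h}.
∂A = cl(A) ∖ int(A) = {h} ∖ {h} = ∅.


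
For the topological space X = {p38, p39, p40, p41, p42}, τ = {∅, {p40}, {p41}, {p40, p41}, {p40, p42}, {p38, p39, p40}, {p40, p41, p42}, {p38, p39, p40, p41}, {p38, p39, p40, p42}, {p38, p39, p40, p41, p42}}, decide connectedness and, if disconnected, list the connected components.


(X, τ) is disconnected; components = [{p41}, {p38, p39, p40, p42}].

Find clopen sets (U ∈ τ with X ∖ U ∈ τ):
  U = ∅, X ∖ U = {p38, p39, p40, p41, p42} — both open, so U is clopen.
  U = {p41}, X ∖ U = {p38, p39, p40, p42} — both open, so U is clopen.
  U = {p38, p39, p40, p42}, X ∖ U = {p41} — both open, so U is clopen.
  U = {p38, p39, p40, p41, p42}, X ∖ U = ∅ — both open, so U is clopen.
Nontrivial clopen(s) exist: e.g. {p41}. So (X, τ) is disconnected.
Compute connected components by grouping points that agree on all clopens:
  component: {p41}
  component: {p38, p39, p40, p42}


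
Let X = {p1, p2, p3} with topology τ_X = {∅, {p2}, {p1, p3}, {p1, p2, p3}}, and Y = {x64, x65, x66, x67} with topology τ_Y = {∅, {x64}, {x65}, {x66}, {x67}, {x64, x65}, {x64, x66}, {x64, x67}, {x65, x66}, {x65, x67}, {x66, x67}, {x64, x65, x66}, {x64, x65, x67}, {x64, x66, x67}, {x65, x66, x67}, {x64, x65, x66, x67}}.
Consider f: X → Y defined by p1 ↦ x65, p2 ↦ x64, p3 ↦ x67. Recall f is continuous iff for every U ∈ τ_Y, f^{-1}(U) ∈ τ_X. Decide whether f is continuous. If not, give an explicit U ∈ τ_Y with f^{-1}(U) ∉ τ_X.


f is NOT continuous.

Compute f^{-1}(U) for each U ∈ τ_Y:
  U = ∅: f^{-1}(U) = ∅ ∈ τ_X ✓.
  U = {x64}: f^{-1}(U) = {p2} ∈ τ_X ✓.
  U = {x65}: f^{-1}(U) = {p1} ∉ τ_X ✗.
  U = {x66}: f^{-1}(U) = ∅ ∈ τ_X ✓.
  U = {x67}: f^{-1}(U) = {p3} ∉ τ_X ✗.
  U = {x64, x65}: f^{-1}(U) = {p1, p2} ∉ τ_X ✗.
  U = {x64, x66}: f^{-1}(U) = {p2} ∈ τ_X ✓.
  U = {x64, x67}: f^{-1}(U) = {p2, p3} ∉ τ_X ✗.
  U = {x65, x66}: f^{-1}(U) = {p1} ∉ τ_X ✗.
  U = {x65, x67}: f^{-1}(U) = {p1, p3} ∈ τ_X ✓.
  U = {x66, x67}: f^{-1}(U) = {p3} ∉ τ_X ✗.
  U = {x64, x65, x66}: f^{-1}(U) = {p1, p2} ∉ τ_X ✗.
  U = {x64, x65, x67}: f^{-1}(U) = {p1, p2, p3} ∈ τ_X ✓.
  U = {x64, x66, x67}: f^{-1}(U) = {p2, p3} ∉ τ_X ✗.
  U = {x65, x66, x67}: f^{-1}(U) = {p1, p3} ∈ τ_X ✓.
  U = {x64, x65, x66, x67}: f^{-1}(U) = {p1, p2, p3} ∈ τ_X ✓.
Found U = {x65} with f^{-1}(U) = {p1} not in τ_X. Therefore f is NOT continuous.


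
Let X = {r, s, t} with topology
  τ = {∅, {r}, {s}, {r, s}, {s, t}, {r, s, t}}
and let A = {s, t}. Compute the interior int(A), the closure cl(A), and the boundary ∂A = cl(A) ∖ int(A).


int(A) = {s, t}, cl(A) = {s, t}, ∂A = ∅.

Closed sets in (X, τ) are complements of opens:
  closed(X, τ) = {∅, {r}, {t}, {r, t}, {s, t}, {r, s, t}}.
int(A) = ⋃ {U ∈ τ : U ⊆ A}. Opens contained in A: ∅, {s}, {s, t}.
Taking the union of these: int(A) = {s, t}.
cl(A) = ⋂ {C closed : A ⊆ C}. Closed sets containing A: {s, t}, {r, s, t}.
Intersecting these: cl(A) = {s, t}.
∂A = cl(A) ∖ int(A) = {s, t} ∖ {s, t} = ∅.


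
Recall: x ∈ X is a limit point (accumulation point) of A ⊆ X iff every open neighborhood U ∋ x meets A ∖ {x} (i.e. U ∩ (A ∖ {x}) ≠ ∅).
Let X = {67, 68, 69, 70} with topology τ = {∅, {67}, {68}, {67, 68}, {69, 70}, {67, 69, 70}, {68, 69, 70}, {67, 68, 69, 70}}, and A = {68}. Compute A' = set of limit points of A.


A' = ∅

For each x ∈ X, list the open sets U ∈ τ with x ∈ U, then check whether U ∩ (A ∖ {x}) ≠ ∅ for every such U.
  x = 67: open {67} ∋ x has {67} ∩ (A ∖ {67}) = ∅, so x is NOT a limit point.
  x = 68: open {68} ∋ x has {68} ∩ (A ∖ {68}) = ∅, so x is NOT a limit point.
  x = 69: open {69, 70} ∋ x has {69, 70} ∩ (A ∖ {69}) = ∅, so x is NOT a limit point.
  x = 70: open {69, 70} ∋ x has {69, 70} ∩ (A ∖ {70}) = ∅, so x is NOT a limit point.
Collecting: A' = ∅.


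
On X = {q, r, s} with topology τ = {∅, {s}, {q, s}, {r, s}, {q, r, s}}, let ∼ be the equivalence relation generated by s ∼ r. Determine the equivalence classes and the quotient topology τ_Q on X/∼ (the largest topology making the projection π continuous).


X/∼ = {[q], [r=s]}; |τ_Q| = 3.

Equivalence classes: [q], [r=s].
Quotient map π: X → X/∼ sends q ↦ [q], r ↦ [r=s], s ↦ [r=s].
For each subset V ⊆ X/∼, compute π^{-1}(V) ⊆ X and check whether π^{-1}(V) ∈ τ. V is open in τ_Q iff π^{-1}(V) ∈ τ.
  V = {}: π^{-1}(V) = ∅ ∈ τ ✓.
  V = {[q]}: π^{-1}(V) = {q} ∉ τ ✗.
  V = {[r=s]}: π^{-1}(V) = {r, s} ∈ τ ✓.
  V = {[q], [r=s]}: π^{-1}(V) = {q, r, s} ∈ τ ✓.
Open sets in the quotient: τ_Q = {{}, {[r=s]}, {[q], [r=s]}} (3 elements).


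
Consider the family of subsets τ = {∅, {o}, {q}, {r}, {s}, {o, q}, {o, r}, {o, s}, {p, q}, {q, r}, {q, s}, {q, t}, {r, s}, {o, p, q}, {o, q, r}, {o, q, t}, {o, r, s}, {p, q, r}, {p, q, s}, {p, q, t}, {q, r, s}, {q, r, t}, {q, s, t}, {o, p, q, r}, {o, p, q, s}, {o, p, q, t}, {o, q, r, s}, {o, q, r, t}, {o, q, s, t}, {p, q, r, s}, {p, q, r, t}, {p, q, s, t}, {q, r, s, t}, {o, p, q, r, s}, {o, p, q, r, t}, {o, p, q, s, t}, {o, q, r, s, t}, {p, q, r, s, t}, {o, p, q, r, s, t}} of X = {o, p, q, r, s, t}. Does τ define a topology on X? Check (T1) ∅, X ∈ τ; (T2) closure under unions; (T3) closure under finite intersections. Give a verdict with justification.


τ is NOT a topology on X.

Axiom (T1): ∅ ∈ τ? Yes; X ∈ τ? Yes.
Axiom (T2/T3): check pairwise unions and intersections of members of τ.
Counterexample for (T2): {o} ∪ {q, s} = {o, q, s} ∉ τ. Therefore τ is NOT a topology.


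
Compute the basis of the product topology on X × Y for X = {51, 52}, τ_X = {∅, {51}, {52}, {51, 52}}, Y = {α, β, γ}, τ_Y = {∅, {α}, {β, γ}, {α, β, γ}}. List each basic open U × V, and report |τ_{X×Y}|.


Basis B = {∅ × ∅, {51} × {α}, {52} × {α}, {51, 52} × {α}, {51} × {β, γ}, {52} × {β, γ}, {51} × {α, β, γ}, {52} × {α, β, γ}, {51, 52} × {β, γ}, {51, 52} × {α, β, γ}}; |τ_{X×Y}| = 16.

Enumerate products U × V with U ∈ τ_X, V ∈ τ_Y (deduplicated):
  ∅ × ∅ = {} (∅)
  {51} × {α} = {(51,α)}
  {52} × {α} = {(52,α)}
  {51, 52} × {α} = {(51,α), (52,α)}
  {51} × {β, γ} = {(51,β), (51,γ)}
  {52} × {β, γ} = {(52,β), (52,γ)}
  {51} × {α, β, γ} = {(51,α), (51,β), (51,γ)}
  {52} × {α, β, γ} = {(52,α), (52,β), (52,γ)}
  {51, 52} × {β, γ} = {(51,β), (51,γ), (52,β), (52,γ)}
  {51, 52} × {α, β, γ} = {(51,α), (51,β), (51,γ), (52,α), (52,β), (52,γ)}
These 10 distinct sets form the basis B.
Close under arbitrary unions to get τ_{X×Y}; counting gives |τ_{X×Y}| = 16.


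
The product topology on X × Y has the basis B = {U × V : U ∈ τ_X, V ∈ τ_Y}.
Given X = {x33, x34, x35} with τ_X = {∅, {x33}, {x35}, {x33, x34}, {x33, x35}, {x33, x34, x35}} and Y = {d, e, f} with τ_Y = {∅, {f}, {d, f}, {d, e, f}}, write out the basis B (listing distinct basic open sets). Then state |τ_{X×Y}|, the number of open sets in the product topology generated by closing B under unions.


Basis B = {∅ × ∅, {x33} × {f}, {x35} × {f}, {x33} × {d, f}, {x33, x34} × {f}, {x33, x35} × {f}, {x35} × {d, f}, {x33} × {d, e, f}, {x33, x34, x35} × {f}, {x35} × {d, e, f}, {x33, x34} × {d, f}, {x33, x35} × {d, f}, {x33, x34} × {d, e, f}, {x33, x35} × {d, e, f}, {x33, x34, x35} × {d, f}, {x33, x34, x35} × {d, e, f}}; |τ_{X×Y}| = 40.

Enumerate products U × V with U ∈ τ_X, V ∈ τ_Y (deduplicated):
  ∅ × ∅ = {} (∅)
  {x33} × {f} = {(x33,f)}
  {x35} × {f} = {(x35,f)}
  {x33} × {d, f} = {(x33,d), (x33,f)}
  {x33, x34} × {f} = {(x33,f), (x34,f)}
  {x33, x35} × {f} = {(x33,f), (x35,f)}
  {x35} × {d, f} = {(x35,d), (x35,f)}
  {x33} × {d, e, f} = {(x33,d), (x33,e), (x33,f)}
  {x33, x34, x35} × {f} = {(x33,f), (x34,f), (x35,f)}
  {x35} × {d, e, f} = {(x35,d), (x35,e), (x35,f)}
  {x33, x34} × {d, f} = {(x33,d), (x33,f), (x34,d), (x34,f)}
  {x33, x35} × {d, f} = {(x33,d), (x33,f), (x35,d), (x35,f)}
  {x33, x34} × {d, e, f} = {(x33,d), (x33,e), (x33,f), (x34,d), (x34,e), (x34,f)}
  {x33, x35} × {d, e, f} = {(x33,d), (x33,e), (x33,f), (x35,d), (x35,e), (x35,f)}
  {x33, x34, x35} × {d, f} = {(x33,d), (x33,f), (x34,d), (x34,f), (x35,d), (x35,f)}
  {x33, x34, x35} × {d, e, f} = {(x33,d), (x33,e), (x33,f), (x34,d), (x34,e), (x34,f), (x35,d), (x35,e), (x35,f)}
These 16 distinct sets form the basis B.
Close under arbitrary unions to get τ_{X×Y}; counting gives |τ_{X×Y}| = 40.


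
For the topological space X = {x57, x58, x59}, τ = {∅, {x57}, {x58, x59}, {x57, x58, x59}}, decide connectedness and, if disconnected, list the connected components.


(X, τ) is disconnected; components = [{x57}, {x58, x59}].

Find clopen sets (U ∈ τ with X ∖ U ∈ τ):
  U = ∅, X ∖ U = {x57, x58, x59} — both open, so U is clopen.
  U = {x57}, X ∖ U = {x58, x59} — both open, so U is clopen.
  U = {x58, x59}, X ∖ U = {x57} — both open, so U is clopen.
  U = {x57, x58, x59}, X ∖ U = ∅ — both open, so U is clopen.
Nontrivial clopen(s) exist: e.g. {x58, x59}. So (X, τ) is disconnected.
Compute connected components by grouping points that agree on all clopens:
  component: {x57}
  component: {x58, x59}


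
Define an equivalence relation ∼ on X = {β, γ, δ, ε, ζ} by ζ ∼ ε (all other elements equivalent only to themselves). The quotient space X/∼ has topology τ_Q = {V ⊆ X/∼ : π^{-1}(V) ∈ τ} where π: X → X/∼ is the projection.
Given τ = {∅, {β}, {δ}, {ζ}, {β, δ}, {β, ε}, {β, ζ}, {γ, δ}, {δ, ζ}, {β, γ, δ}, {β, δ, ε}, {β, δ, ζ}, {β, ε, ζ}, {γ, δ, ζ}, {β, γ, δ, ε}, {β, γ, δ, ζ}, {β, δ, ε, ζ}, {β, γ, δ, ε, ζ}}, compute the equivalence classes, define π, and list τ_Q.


X/∼ = {[β], [γ], [δ], [ε=ζ]}; |τ_Q| = 9.

Equivalence classes: [β], [γ], [δ], [ε=ζ].
Quotient map π: X → X/∼ sends β ↦ [β], γ ↦ [γ], δ ↦ [δ], ε ↦ [ε=ζ], ζ ↦ [ε=ζ].
For each subset V ⊆ X/∼, compute π^{-1}(V) ⊆ X and check whether π^{-1}(V) ∈ τ. V is open in τ_Q iff π^{-1}(V) ∈ τ.
  V = {}: π^{-1}(V) = ∅ ∈ τ ✓.
  V = {[β]}: π^{-1}(V) = {β} ∈ τ ✓.
  V = {[γ]}: π^{-1}(V) = {γ} ∉ τ ✗.
  V = {[β], [γ]}: π^{-1}(V) = {β, γ} ∉ τ ✗.
  V = {[δ]}: π^{-1}(V) = {δ} ∈ τ ✓.
  V = {[β], [δ]}: π^{-1}(V) = {β, δ} ∈ τ ✓.
  V = {[γ], [δ]}: π^{-1}(V) = {γ, δ} ∈ τ ✓.
  V = {[β], [γ], [δ]}: π^{-1}(V) = {β, γ, δ} ∈ τ ✓.
  V = {[ε=ζ]}: π^{-1}(V) = {ε, ζ} ∉ τ ✗.
  V = {[β], [ε=ζ]}: π^{-1}(V) = {β, ε, ζ} ∈ τ ✓.
  V = {[γ], [ε=ζ]}: π^{-1}(V) = {γ, ε, ζ} ∉ τ ✗.
  V = {[β], [γ], [ε=ζ]}: π^{-1}(V) = {β, γ, ε, ζ} ∉ τ ✗.
  V = {[δ], [ε=ζ]}: π^{-1}(V) = {δ, ε, ζ} ∉ τ ✗.
  V = {[β], [δ], [ε=ζ]}: π^{-1}(V) = {β, δ, ε, ζ} ∈ τ ✓.
  V = {[γ], [δ], [ε=ζ]}: π^{-1}(V) = {γ, δ, ε, ζ} ∉ τ ✗.
  V = {[β], [γ], [δ], [ε=ζ]}: π^{-1}(V) = {β, γ, δ, ε, ζ} ∈ τ ✓.
Open sets in the quotient: τ_Q = {{}, {[β]}, {[δ]}, {[β], [δ]}, {[γ], [δ]}, {[β], [γ], [δ]}, {[β], [ε=ζ]}, {[β], [δ], [ε=ζ]}, {[β], [γ], [δ], [ε=ζ]}} (9 elements).


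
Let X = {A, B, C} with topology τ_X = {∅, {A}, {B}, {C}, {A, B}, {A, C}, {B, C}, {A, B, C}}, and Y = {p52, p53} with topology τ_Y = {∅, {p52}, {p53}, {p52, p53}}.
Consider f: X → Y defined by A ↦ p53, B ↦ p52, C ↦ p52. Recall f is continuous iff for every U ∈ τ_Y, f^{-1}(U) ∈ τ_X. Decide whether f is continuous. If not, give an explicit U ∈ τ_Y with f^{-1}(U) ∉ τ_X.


f IS continuous.

Compute f^{-1}(U) for each U ∈ τ_Y:
  U = ∅: f^{-1}(U) = ∅ ∈ τ_X ✓.
  U = {p52}: f^{-1}(U) = {B, C} ∈ τ_X ✓.
  U = {p53}: f^{-1}(U) = {A} ∈ τ_X ✓.
  U = {p52, p53}: f^{-1}(U) = {A, B, C} ∈ τ_X ✓.
Every preimage lies in τ_X, so f IS continuous.


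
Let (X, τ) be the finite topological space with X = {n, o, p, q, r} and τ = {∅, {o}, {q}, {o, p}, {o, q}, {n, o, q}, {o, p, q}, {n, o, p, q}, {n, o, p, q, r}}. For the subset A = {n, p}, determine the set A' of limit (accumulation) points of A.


A' = {r}

For each x ∈ X, list the open sets U ∈ τ with x ∈ U, then check whether U ∩ (A ∖ {x}) ≠ ∅ for every such U.
  x = n: open {n, o, q} ∋ x has {n, o, q} ∩ (A ∖ {n}) = ∅, so x is NOT a limit point.
  x = o: open {o} ∋ x has {o} ∩ (A ∖ {o}) = ∅, so x is NOT a limit point.
  x = p: open {o, p} ∋ x has {o, p} ∩ (A ∖ {p}) = ∅, so x is NOT a limit point.
  x = q: open {q} ∋ x has {q} ∩ (A ∖ {q}) = ∅, so x is NOT a limit point.
  x = r: opens ∋ x are {n, o, p, q, r}; each meets A ∖ {r}, so x IS a limit point.
Collecting: A' = {r}.


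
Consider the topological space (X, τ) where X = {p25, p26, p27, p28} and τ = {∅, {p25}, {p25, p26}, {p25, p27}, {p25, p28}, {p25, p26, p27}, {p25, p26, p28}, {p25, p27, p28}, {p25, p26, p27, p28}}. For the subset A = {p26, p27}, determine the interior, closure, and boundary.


int(A) = ∅, cl(A) = {p26, p27}, ∂A = {p26, p27}.

Closed sets in (X, τ) are complements of opens:
  closed(X, τ) = {∅, {p26}, {p27}, {p28}, {p26, p27}, {p26, p28}, {p27, p28}, {p26, p27, p28}, {p25, p26, p27, p28}}.
int(A) = ⋃ {U ∈ τ : U ⊆ A}. Opens contained in A: ∅.
Taking the union of these: int(A) = ∅.
cl(A) = ⋂ {C closed : A ⊆ C}. Closed sets containing A: {p26, p27}, {p26, p27, p28}, {p25, p26, p27, p28}.
Intersecting these: cl(A) = {p26, p27}.
∂A = cl(A) ∖ int(A) = {p26, p27} ∖ ∅ = {p26, p27}.


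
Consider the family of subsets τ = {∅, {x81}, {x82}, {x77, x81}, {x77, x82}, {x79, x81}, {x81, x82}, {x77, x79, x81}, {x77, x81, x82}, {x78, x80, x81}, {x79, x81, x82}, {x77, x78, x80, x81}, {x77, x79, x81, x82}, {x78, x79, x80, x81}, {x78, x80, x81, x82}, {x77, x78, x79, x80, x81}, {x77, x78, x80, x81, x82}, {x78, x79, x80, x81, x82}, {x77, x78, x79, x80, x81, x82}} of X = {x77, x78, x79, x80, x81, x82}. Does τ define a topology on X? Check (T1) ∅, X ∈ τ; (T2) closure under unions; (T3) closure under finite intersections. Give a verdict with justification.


τ is NOT a topology on X.

Axiom (T1): ∅ ∈ τ? Yes; X ∈ τ? Yes.
Axiom (T2/T3): check pairwise unions and intersections of members of τ.
Counterexample for (T3): {x77, x81} ∩ {x77, x82} = {x77} ∉ τ. Therefore τ is NOT a topology.


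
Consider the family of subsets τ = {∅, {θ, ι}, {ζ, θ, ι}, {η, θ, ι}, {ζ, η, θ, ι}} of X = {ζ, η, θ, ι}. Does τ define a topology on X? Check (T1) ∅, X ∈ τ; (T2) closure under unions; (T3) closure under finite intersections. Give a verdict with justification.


τ IS a topology on X.

Axiom (T1): ∅ ∈ τ? Yes; X ∈ τ? Yes.
Axiom (T2/T3): check pairwise unions and intersections of members of τ.
All pairwise intersections and unions checked — each lies in τ. Therefore τ satisfies (T1), (T2), (T3): it IS a topology on X.


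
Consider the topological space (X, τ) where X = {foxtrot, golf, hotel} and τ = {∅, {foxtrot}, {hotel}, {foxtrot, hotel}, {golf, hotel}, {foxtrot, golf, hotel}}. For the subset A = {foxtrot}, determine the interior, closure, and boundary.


int(A) = {foxtrot}, cl(A) = {foxtrot}, ∂A = ∅.

Closed sets in (X, τ) are complements of opens:
  closed(X, τ) = {∅, {foxtrot}, {golf}, {foxtrot, golf}, {golf, hotel}, {foxtrot, golf, hotel}}.
int(A) = ⋃ {U ∈ τ : U ⊆ A}. Opens contained in A: ∅, {foxtrot}.
Taking the union of these: int(A) = {foxtrot}.
cl(A) = ⋂ {C closed : A ⊆ C}. Closed sets containing A: {foxtrot}, {foxtrot, golf}, {foxtrot, golf, hotel}.
Intersecting these: cl(A) = {foxtrot}.
∂A = cl(A) ∖ int(A) = {foxtrot} ∖ {foxtrot} = ∅.


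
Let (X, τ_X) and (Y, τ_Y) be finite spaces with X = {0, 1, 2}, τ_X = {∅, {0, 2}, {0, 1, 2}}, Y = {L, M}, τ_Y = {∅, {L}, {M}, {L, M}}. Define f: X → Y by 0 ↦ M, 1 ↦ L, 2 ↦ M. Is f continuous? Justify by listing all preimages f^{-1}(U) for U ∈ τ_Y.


f is NOT continuous.

Compute f^{-1}(U) for each U ∈ τ_Y:
  U = ∅: f^{-1}(U) = ∅ ∈ τ_X ✓.
  U = {L}: f^{-1}(U) = {1} ∉ τ_X ✗.
  U = {M}: f^{-1}(U) = {0, 2} ∈ τ_X ✓.
  U = {L, M}: f^{-1}(U) = {0, 1, 2} ∈ τ_X ✓.
Found U = {L} with f^{-1}(U) = {1} not in τ_X. Therefore f is NOT continuous.


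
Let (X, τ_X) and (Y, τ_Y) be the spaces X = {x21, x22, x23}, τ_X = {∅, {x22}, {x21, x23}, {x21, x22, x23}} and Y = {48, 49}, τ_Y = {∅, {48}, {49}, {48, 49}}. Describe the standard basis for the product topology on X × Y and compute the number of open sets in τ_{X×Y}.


Basis B = {∅ × ∅, {x22} × {48}, {x22} × {49}, {x21, x23} × {48}, {x21, x23} × {49}, {x22} × {48, 49}, {x21, x22, x23} × {48}, {x21, x22, x23} × {49}, {x21, x23} × {48, 49}, {x21, x22, x23} × {48, 49}}; |τ_{X×Y}| = 16.

Enumerate products U × V with U ∈ τ_X, V ∈ τ_Y (deduplicated):
  ∅ × ∅ = {} (∅)
  {x22} × {48} = {(x22,48)}
  {x22} × {49} = {(x22,49)}
  {x21, x23} × {48} = {(x21,48), (x23,48)}
  {x21, x23} × {49} = {(x21,49), (x23,49)}
  {x22} × {48, 49} = {(x22,48), (x22,49)}
  {x21, x22, x23} × {48} = {(x21,48), (x22,48), (x23,48)}
  {x21, x22, x23} × {49} = {(x21,49), (x22,49), (x23,49)}
  {x21, x23} × {48, 49} = {(x21,48), (x21,49), (x23,48), (x23,49)}
  {x21, x22, x23} × {48, 49} = {(x21,48), (x21,49), (x22,48), (x22,49), (x23,48), (x23,49)}
These 10 distinct sets form the basis B.
Close under arbitrary unions to get τ_{X×Y}; counting gives |τ_{X×Y}| = 16.


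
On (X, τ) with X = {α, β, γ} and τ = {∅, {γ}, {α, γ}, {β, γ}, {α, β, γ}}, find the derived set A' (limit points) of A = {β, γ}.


A' = {α, β}

For each x ∈ X, list the open sets U ∈ τ with x ∈ U, then check whether U ∩ (A ∖ {x}) ≠ ∅ for every such U.
  x = α: opens ∋ x are {α, γ}, {α, β, γ}; each meets A ∖ {α}, so x IS a limit point.
  x = β: opens ∋ x are {β, γ}, {α, β, γ}; each meets A ∖ {β}, so x IS a limit point.
  x = γ: open {γ} ∋ x has {γ} ∩ (A ∖ {γ}) = ∅, so x is NOT a limit point.
Collecting: A' = {α, β}.


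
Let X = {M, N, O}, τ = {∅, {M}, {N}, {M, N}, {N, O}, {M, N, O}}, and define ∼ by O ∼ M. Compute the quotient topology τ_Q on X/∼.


X/∼ = {[M=O], [N]}; |τ_Q| = 3.

Equivalence classes: [M=O], [N].
Quotient map π: X → X/∼ sends M ↦ [M=O], N ↦ [N], O ↦ [M=O].
For each subset V ⊆ X/∼, compute π^{-1}(V) ⊆ X and check whether π^{-1}(V) ∈ τ. V is open in τ_Q iff π^{-1}(V) ∈ τ.
  V = {}: π^{-1}(V) = ∅ ∈ τ ✓.
  V = {[M=O]}: π^{-1}(V) = {M, O} ∉ τ ✗.
  V = {[N]}: π^{-1}(V) = {N} ∈ τ ✓.
  V = {[M=O], [N]}: π^{-1}(V) = {M, N, O} ∈ τ ✓.
Open sets in the quotient: τ_Q = {{}, {[N]}, {[M=O], [N]}} (3 elements).


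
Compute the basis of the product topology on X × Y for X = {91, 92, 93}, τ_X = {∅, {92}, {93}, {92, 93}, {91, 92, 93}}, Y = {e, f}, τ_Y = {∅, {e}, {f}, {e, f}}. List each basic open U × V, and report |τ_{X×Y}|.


Basis B = {∅ × ∅, {92} × {e}, {92} × {f}, {93} × {e}, {93} × {f}, {92} × {e, f}, {92, 93} × {e}, {92, 93} × {f}, {93} × {e, f}, {91, 92, 93} × {e}, {91, 92, 93} × {f}, {92, 93} × {e, f}, {91, 92, 93} × {e, f}}; |τ_{X×Y}| = 25.

Enumerate products U × V with U ∈ τ_X, V ∈ τ_Y (deduplicated):
  ∅ × ∅ = {} (∅)
  {92} × {e} = {(92,e)}
  {92} × {f} = {(92,f)}
  {93} × {e} = {(93,e)}
  {93} × {f} = {(93,f)}
  {92} × {e, f} = {(92,e), (92,f)}
  {92, 93} × {e} = {(92,e), (93,e)}
  {92, 93} × {f} = {(92,f), (93,f)}
  {93} × {e, f} = {(93,e), (93,f)}
  {91, 92, 93} × {e} = {(91,e), (92,e), (93,e)}
  {91, 92, 93} × {f} = {(91,f), (92,f), (93,f)}
  {92, 93} × {e, f} = {(92,e), (92,f), (93,e), (93,f)}
  {91, 92, 93} × {e, f} = {(91,e), (91,f), (92,e), (92,f), (93,e), (93,f)}
These 13 distinct sets form the basis B.
Close under arbitrary unions to get τ_{X×Y}; counting gives |τ_{X×Y}| = 25.


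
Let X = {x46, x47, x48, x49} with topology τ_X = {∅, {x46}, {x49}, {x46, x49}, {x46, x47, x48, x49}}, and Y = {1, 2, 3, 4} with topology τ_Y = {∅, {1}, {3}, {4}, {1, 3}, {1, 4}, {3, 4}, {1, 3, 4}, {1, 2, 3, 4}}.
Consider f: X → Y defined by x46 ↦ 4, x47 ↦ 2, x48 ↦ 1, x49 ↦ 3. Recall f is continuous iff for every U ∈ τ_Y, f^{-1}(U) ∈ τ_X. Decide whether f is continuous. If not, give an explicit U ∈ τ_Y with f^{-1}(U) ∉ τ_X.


f is NOT continuous.

Compute f^{-1}(U) for each U ∈ τ_Y:
  U = ∅: f^{-1}(U) = ∅ ∈ τ_X ✓.
  U = {1}: f^{-1}(U) = {x48} ∉ τ_X ✗.
  U = {3}: f^{-1}(U) = {x49} ∈ τ_X ✓.
  U = {4}: f^{-1}(U) = {x46} ∈ τ_X ✓.
  U = {1, 3}: f^{-1}(U) = {x48, x49} ∉ τ_X ✗.
  U = {1, 4}: f^{-1}(U) = {x46, x48} ∉ τ_X ✗.
  U = {3, 4}: f^{-1}(U) = {x46, x49} ∈ τ_X ✓.
  U = {1, 3, 4}: f^{-1}(U) = {x46, x48, x49} ∉ τ_X ✗.
  U = {1, 2, 3, 4}: f^{-1}(U) = {x46, x47, x48, x49} ∈ τ_X ✓.
Found U = {1} with f^{-1}(U) = {x48} not in τ_X. Therefore f is NOT continuous.


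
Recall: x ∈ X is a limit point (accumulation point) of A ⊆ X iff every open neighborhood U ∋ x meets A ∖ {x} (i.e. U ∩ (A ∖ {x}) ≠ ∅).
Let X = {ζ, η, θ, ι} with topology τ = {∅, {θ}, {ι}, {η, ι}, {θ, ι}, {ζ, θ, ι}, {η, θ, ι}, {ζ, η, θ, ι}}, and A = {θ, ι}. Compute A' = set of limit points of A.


A' = {ζ, η}

For each x ∈ X, list the open sets U ∈ τ with x ∈ U, then check whether U ∩ (A ∖ {x}) ≠ ∅ for every such U.
  x = ζ: opens ∋ x are {ζ, θ, ι}, {ζ, η, θ, ι}; each meets A ∖ {ζ}, so x IS a limit point.
  x = η: opens ∋ x are {η, ι}, {η, θ, ι}, {ζ, η, θ, ι}; each meets A ∖ {η}, so x IS a limit point.
  x = θ: open {θ} ∋ x has {θ} ∩ (A ∖ {θ}) = ∅, so x is NOT a limit point.
  x = ι: open {ι} ∋ x has {ι} ∩ (A ∖ {ι}) = ∅, so x is NOT a limit point.
Collecting: A' = {ζ, η}.


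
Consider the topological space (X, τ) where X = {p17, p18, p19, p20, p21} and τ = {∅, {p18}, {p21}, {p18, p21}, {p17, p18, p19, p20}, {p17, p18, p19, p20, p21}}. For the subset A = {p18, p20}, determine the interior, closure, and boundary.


int(A) = {p18}, cl(A) = {p17, p18, p19, p20}, ∂A = {p17, p19, p20}.

Closed sets in (X, τ) are complements of opens:
  closed(X, τ) = {∅, {p21}, {p17, p19, p20}, {p17, p18, p19, p20}, {p17, p19, p20, p21}, {p17, p18, p19, p20, p21}}.
int(A) = ⋃ {U ∈ τ : U ⊆ A}. Opens contained in A: ∅, {p18}.
Taking the union of these: int(A) = {p18}.
cl(A) = ⋂ {C closed : A ⊆ C}. Closed sets containing A: {p17, p18, p19, p20}, {p17, p18, p19, p20, p21}.
Intersecting these: cl(A) = {p17, p18, p19, p20}.
∂A = cl(A) ∖ int(A) = {p17, p18, p19, p20} ∖ {p18} = {p17, p19, p20}.


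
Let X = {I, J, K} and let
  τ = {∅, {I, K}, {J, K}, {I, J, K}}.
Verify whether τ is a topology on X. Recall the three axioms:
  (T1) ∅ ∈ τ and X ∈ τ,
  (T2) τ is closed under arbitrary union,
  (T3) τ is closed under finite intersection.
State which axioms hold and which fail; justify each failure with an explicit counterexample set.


τ is NOT a topology on X.

Axiom (T1): ∅ ∈ τ? Yes; X ∈ τ? Yes.
Axiom (T2/T3): check pairwise unions and intersections of members of τ.
Counterexample for (T3): {I, K} ∩ {J, K} = {K} ∉ τ. Therefore τ is NOT a topology.


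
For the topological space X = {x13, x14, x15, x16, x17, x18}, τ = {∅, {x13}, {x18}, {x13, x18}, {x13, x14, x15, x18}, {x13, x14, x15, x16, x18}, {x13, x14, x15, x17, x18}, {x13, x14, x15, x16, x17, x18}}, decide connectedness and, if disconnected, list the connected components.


(X, τ) is connected.

Find clopen sets (U ∈ τ with X ∖ U ∈ τ):
  U = ∅, X ∖ U = {x13, x14, x15, x16, x17, x18} — both open, so U is clopen.
  U = {x13, x14, x15, x16, x17, x18}, X ∖ U = ∅ — both open, so U is clopen.
Only trivial clopens (∅ and X) exist, so (X, τ) is connected.
Compute connected components by grouping points that agree on all clopens:
  component: {x13, x14, x15, x16, x17, x18}


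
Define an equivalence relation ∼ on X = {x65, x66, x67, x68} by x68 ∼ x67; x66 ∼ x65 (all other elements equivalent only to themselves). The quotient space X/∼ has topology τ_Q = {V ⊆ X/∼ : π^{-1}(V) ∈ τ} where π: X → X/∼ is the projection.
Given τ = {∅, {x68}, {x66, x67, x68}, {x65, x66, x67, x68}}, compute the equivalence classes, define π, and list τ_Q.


X/∼ = {[x65=x66], [x67=x68]}; |τ_Q| = 2.

Equivalence classes: [x65=x66], [x67=x68].
Quotient map π: X → X/∼ sends x65 ↦ [x65=x66], x66 ↦ [x65=x66], x67 ↦ [x67=x68], x68 ↦ [x67=x68].
For each subset V ⊆ X/∼, compute π^{-1}(V) ⊆ X and check whether π^{-1}(V) ∈ τ. V is open in τ_Q iff π^{-1}(V) ∈ τ.
  V = {}: π^{-1}(V) = ∅ ∈ τ ✓.
  V = {[x65=x66]}: π^{-1}(V) = {x65, x66} ∉ τ ✗.
  V = {[x67=x68]}: π^{-1}(V) = {x67, x68} ∉ τ ✗.
  V = {[x65=x66], [x67=x68]}: π^{-1}(V) = {x65, x66, x67, x68} ∈ τ ✓.
Open sets in the quotient: τ_Q = {{}, {[x65=x66], [x67=x68]}} (2 elements).


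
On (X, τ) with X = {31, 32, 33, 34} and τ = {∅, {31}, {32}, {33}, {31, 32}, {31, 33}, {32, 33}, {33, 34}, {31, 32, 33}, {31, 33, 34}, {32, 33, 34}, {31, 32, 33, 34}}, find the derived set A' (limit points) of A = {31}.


A' = ∅

For each x ∈ X, list the open sets U ∈ τ with x ∈ U, then check whether U ∩ (A ∖ {x}) ≠ ∅ for every such U.
  x = 31: open {31} ∋ x has {31} ∩ (A ∖ {31}) = ∅, so x is NOT a limit point.
  x = 32: open {32} ∋ x has {32} ∩ (A ∖ {32}) = ∅, so x is NOT a limit point.
  x = 33: open {33} ∋ x has {33} ∩ (A ∖ {33}) = ∅, so x is NOT a limit point.
  x = 34: open {33, 34} ∋ x has {33, 34} ∩ (A ∖ {34}) = ∅, so x is NOT a limit point.
Collecting: A' = ∅.


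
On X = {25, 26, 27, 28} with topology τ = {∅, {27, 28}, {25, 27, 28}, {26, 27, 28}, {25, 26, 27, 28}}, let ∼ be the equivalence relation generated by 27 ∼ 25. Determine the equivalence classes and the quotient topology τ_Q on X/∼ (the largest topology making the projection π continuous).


X/∼ = {[25=27], [26], [28]}; |τ_Q| = 3.

Equivalence classes: [25=27], [26], [28].
Quotient map π: X → X/∼ sends 25 ↦ [25=27], 26 ↦ [26], 27 ↦ [25=27], 28 ↦ [28].
For each subset V ⊆ X/∼, compute π^{-1}(V) ⊆ X and check whether π^{-1}(V) ∈ τ. V is open in τ_Q iff π^{-1}(V) ∈ τ.
  V = {}: π^{-1}(V) = ∅ ∈ τ ✓.
  V = {[25=27]}: π^{-1}(V) = {25, 27} ∉ τ ✗.
  V = {[26]}: π^{-1}(V) = {26} ∉ τ ✗.
  V = {[25=27], [26]}: π^{-1}(V) = {25, 26, 27} ∉ τ ✗.
  V = {[28]}: π^{-1}(V) = {28} ∉ τ ✗.
  V = {[25=27], [28]}: π^{-1}(V) = {25, 27, 28} ∈ τ ✓.
  V = {[26], [28]}: π^{-1}(V) = {26, 28} ∉ τ ✗.
  V = {[25=27], [26], [28]}: π^{-1}(V) = {25, 26, 27, 28} ∈ τ ✓.
Open sets in the quotient: τ_Q = {{}, {[25=27], [28]}, {[25=27], [26], [28]}} (3 elements).


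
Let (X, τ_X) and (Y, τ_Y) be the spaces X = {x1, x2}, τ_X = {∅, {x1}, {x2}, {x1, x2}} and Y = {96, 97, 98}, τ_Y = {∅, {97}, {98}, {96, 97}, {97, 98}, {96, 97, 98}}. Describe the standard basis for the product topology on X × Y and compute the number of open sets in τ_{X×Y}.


Basis B = {∅ × ∅, {x1} × {97}, {x1} × {98}, {x2} × {97}, {x2} × {98}, {x1} × {96, 97}, {x1} × {97, 98}, {x1, x2} × {97}, {x1, x2} × {98}, {x2} × {96, 97}, {x2} × {97, 98}, {x1} × {96, 97, 98}, {x2} × {96, 97, 98}, {x1, x2} × {96, 97}, {x1, x2} × {97, 98}, {x1, x2} × {96, 97, 98}}; |τ_{X×Y}| = 36.

Enumerate products U × V with U ∈ τ_X, V ∈ τ_Y (deduplicated):
  ∅ × ∅ = {} (∅)
  {x1} × {97} = {(x1,97)}
  {x1} × {98} = {(x1,98)}
  {x2} × {97} = {(x2,97)}
  {x2} × {98} = {(x2,98)}
  {x1} × {96, 97} = {(x1,96), (x1,97)}
  {x1} × {97, 98} = {(x1,97), (x1,98)}
  {x1, x2} × {97} = {(x1,97), (x2,97)}
  {x1, x2} × {98} = {(x1,98), (x2,98)}
  {x2} × {96, 97} = {(x2,96), (x2,97)}
  {x2} × {97, 98} = {(x2,97), (x2,98)}
  {x1} × {96, 97, 98} = {(x1,96), (x1,97), (x1,98)}
  {x2} × {96, 97, 98} = {(x2,96), (x2,97), (x2,98)}
  {x1, x2} × {96, 97} = {(x1,96), (x1,97), (x2,96), (x2,97)}
  {x1, x2} × {97, 98} = {(x1,97), (x1,98), (x2,97), (x2,98)}
  {x1, x2} × {96, 97, 98} = {(x1,96), (x1,97), (x1,98), (x2,96), (x2,97), (x2,98)}
These 16 distinct sets form the basis B.
Close under arbitrary unions to get τ_{X×Y}; counting gives |τ_{X×Y}| = 36.


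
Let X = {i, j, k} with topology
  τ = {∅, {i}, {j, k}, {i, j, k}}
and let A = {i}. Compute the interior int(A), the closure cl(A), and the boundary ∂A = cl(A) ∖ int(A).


int(A) = {i}, cl(A) = {i}, ∂A = ∅.

Closed sets in (X, τ) are complements of opens:
  closed(X, τ) = {∅, {i}, {j, k}, {i, j, k}}.
int(A) = ⋃ {U ∈ τ : U ⊆ A}. Opens contained in A: ∅, {i}.
Taking the union of these: int(A) = {i}.
cl(A) = ⋂ {C closed : A ⊆ C}. Closed sets containing A: {i}, {i, j, k}.
Intersecting these: cl(A) = {i}.
∂A = cl(A) ∖ int(A) = {i} ∖ {i} = ∅.


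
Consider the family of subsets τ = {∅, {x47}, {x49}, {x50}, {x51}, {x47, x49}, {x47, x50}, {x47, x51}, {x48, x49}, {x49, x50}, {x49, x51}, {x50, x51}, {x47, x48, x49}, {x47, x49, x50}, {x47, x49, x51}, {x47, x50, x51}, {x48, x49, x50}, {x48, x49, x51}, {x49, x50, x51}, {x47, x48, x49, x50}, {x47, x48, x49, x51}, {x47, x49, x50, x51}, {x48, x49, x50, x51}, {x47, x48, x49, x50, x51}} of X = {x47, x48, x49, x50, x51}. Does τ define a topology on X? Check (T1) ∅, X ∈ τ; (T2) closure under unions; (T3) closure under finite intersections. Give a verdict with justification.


τ IS a topology on X.

Axiom (T1): ∅ ∈ τ? Yes; X ∈ τ? Yes.
Axiom (T2/T3): check pairwise unions and intersections of members of τ.
All pairwise intersections and unions checked — each lies in τ. Therefore τ satisfies (T1), (T2), (T3): it IS a topology on X.


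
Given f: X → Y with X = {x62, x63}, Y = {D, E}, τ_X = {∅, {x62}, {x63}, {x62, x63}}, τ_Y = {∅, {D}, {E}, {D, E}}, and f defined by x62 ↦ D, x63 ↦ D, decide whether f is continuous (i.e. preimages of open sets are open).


f IS continuous.

Compute f^{-1}(U) for each U ∈ τ_Y:
  U = ∅: f^{-1}(U) = ∅ ∈ τ_X ✓.
  U = {D}: f^{-1}(U) = {x62, x63} ∈ τ_X ✓.
  U = {E}: f^{-1}(U) = ∅ ∈ τ_X ✓.
  U = {D, E}: f^{-1}(U) = {x62, x63} ∈ τ_X ✓.
Every preimage lies in τ_X, so f IS continuous.


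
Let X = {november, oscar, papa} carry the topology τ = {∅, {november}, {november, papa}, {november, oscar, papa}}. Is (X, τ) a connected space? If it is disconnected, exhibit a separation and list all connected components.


(X, τ) is connected.

Find clopen sets (U ∈ τ with X ∖ U ∈ τ):
  U = ∅, X ∖ U = {november, oscar, papa} — both open, so U is clopen.
  U = {november, oscar, papa}, X ∖ U = ∅ — both open, so U is clopen.
Only trivial clopens (∅ and X) exist, so (X, τ) is connected.
Compute connected components by grouping points that agree on all clopens:
  component: {november, oscar, papa}


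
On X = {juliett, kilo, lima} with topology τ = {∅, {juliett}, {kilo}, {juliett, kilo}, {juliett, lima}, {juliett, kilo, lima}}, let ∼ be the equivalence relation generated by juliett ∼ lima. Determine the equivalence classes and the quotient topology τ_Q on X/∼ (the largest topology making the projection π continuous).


X/∼ = {[juliett=lima], [kilo]}; |τ_Q| = 4.

Equivalence classes: [juliett=lima], [kilo].
Quotient map π: X → X/∼ sends juliett ↦ [juliett=lima], kilo ↦ [kilo], lima ↦ [juliett=lima].
For each subset V ⊆ X/∼, compute π^{-1}(V) ⊆ X and check whether π^{-1}(V) ∈ τ. V is open in τ_Q iff π^{-1}(V) ∈ τ.
  V = {}: π^{-1}(V) = ∅ ∈ τ ✓.
  V = {[juliett=lima]}: π^{-1}(V) = {juliett, lima} ∈ τ ✓.
  V = {[kilo]}: π^{-1}(V) = {kilo} ∈ τ ✓.
  V = {[juliett=lima], [kilo]}: π^{-1}(V) = {juliett, kilo, lima} ∈ τ ✓.
Open sets in the quotient: τ_Q = {{}, {[juliett=lima]}, {[kilo]}, {[juliett=lima], [kilo]}} (4 elements).


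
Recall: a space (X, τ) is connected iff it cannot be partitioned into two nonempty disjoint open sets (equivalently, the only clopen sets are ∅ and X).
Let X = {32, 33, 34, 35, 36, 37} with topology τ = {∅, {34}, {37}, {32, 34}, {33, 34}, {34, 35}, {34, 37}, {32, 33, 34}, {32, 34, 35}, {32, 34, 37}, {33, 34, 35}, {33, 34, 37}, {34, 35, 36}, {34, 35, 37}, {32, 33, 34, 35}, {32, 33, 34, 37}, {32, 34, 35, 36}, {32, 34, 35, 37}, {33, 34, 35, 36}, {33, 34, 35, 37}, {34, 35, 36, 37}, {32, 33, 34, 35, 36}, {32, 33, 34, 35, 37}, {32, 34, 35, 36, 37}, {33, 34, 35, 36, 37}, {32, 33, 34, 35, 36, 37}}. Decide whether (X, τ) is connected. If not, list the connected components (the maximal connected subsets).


(X, τ) is disconnected; components = [{37}, {32, 33, 34, 35, 36}].

Find clopen sets (U ∈ τ with X ∖ U ∈ τ):
  U = ∅, X ∖ U = {32, 33, 34, 35, 36, 37} — both open, so U is clopen.
  U = {37}, X ∖ U = {32, 33, 34, 35, 36} — both open, so U is clopen.
  U = {32, 33, 34, 35, 36}, X ∖ U = {37} — both open, so U is clopen.
  U = {32, 33, 34, 35, 36, 37}, X ∖ U = ∅ — both open, so U is clopen.
Nontrivial clopen(s) exist: e.g. {32, 33, 34, 35, 36}. So (X, τ) is disconnected.
Compute connected components by grouping points that agree on all clopens:
  component: {37}
  component: {32, 33, 34, 35, 36}


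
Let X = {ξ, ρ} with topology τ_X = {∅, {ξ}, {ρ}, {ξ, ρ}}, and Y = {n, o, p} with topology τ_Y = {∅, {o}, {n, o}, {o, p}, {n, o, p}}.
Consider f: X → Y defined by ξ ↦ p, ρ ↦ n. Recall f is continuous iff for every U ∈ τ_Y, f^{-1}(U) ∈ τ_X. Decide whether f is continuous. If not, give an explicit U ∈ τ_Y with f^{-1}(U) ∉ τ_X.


f IS continuous.

Compute f^{-1}(U) for each U ∈ τ_Y:
  U = ∅: f^{-1}(U) = ∅ ∈ τ_X ✓.
  U = {o}: f^{-1}(U) = ∅ ∈ τ_X ✓.
  U = {n, o}: f^{-1}(U) = {ρ} ∈ τ_X ✓.
  U = {o, p}: f^{-1}(U) = {ξ} ∈ τ_X ✓.
  U = {n, o, p}: f^{-1}(U) = {ξ, ρ} ∈ τ_X ✓.
Every preimage lies in τ_X, so f IS continuous.


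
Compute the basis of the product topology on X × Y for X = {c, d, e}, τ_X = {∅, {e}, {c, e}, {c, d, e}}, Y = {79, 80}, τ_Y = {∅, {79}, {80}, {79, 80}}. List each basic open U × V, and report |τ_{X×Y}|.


Basis B = {∅ × ∅, {e} × {79}, {e} × {80}, {c, e} × {79}, {c, e} × {80}, {e} × {79, 80}, {c, d, e} × {79}, {c, d, e} × {80}, {c, e} × {79, 80}, {c, d, e} × {79, 80}}; |τ_{X×Y}| = 16.

Enumerate products U × V with U ∈ τ_X, V ∈ τ_Y (deduplicated):
  ∅ × ∅ = {} (∅)
  {e} × {79} = {(e,79)}
  {e} × {80} = {(e,80)}
  {c, e} × {79} = {(c,79), (e,79)}
  {c, e} × {80} = {(c,80), (e,80)}
  {e} × {79, 80} = {(e,79), (e,80)}
  {c, d, e} × {79} = {(c,79), (d,79), (e,79)}
  {c, d, e} × {80} = {(c,80), (d,80), (e,80)}
  {c, e} × {79, 80} = {(c,79), (c,80), (e,79), (e,80)}
  {c, d, e} × {79, 80} = {(c,79), (c,80), (d,79), (d,80), (e,79), (e,80)}
These 10 distinct sets form the basis B.
Close under arbitrary unions to get τ_{X×Y}; counting gives |τ_{X×Y}| = 16.
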